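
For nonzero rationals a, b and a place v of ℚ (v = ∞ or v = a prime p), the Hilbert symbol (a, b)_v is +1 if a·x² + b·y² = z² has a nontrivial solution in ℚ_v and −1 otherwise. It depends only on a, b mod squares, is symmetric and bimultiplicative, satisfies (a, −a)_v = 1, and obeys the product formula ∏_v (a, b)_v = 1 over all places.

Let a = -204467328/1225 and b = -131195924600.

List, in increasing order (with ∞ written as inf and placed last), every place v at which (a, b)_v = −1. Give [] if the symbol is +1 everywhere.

[29, 31, 41, inf]

Mod squares: a ≡ -39442, b ≡ -958334. Check v ∈ {∞, 2, 3, 5, 7, 13, 29, 31, 37, 41}.
v=7: a=7^-2·(≡3), b=7^0·(≡1) mod 7; (3|7)=-1, (1|7)=+1; (−1)^{-2·0·3}·(-1)^0·(+1)^-2 = +1.
v=5: a=5^-2·(≡3), b=5^2·(≡1) mod 5; (3|5)=-1, (1|5)=+1; (−1)^{-2·2·2}·(-1)^2·(+1)^-2 = +1.
v=29: a=29^0·(≡2), b=29^1·(≡19) mod 29; (2|29)=-1, (19|29)=-1; (−1)^{0·1·14}·(-1)^1·(-1)^0 = -1.
v=31: a=31^0·(≡15), b=31^1·(≡3) mod 31; (15|31)=-1, (3|31)=-1; (−1)^{0·1·15}·(-1)^1·(-1)^0 = -1.
v=2: v_2(a)=7, v_2(b)=3; units ≡ 7, 1 (mod 8); ε·ε+αω+βω = 1·0+7·0+3·0 ≡ 0  ⇒  (a,b)_2 = +1.
v=41: a=41^1·(≡11), b=41^1·(≡37) mod 41; (11|41)=-1, (37|41)=+1; (−1)^{1·1·20}·(-1)^1·(+1)^1 = -1.
v=13: a=13^1·(≡5), b=13^1·(≡11) mod 13; (5|13)=-1, (11|13)=-1; (−1)^{1·1·6}·(-1)^1·(-1)^1 = +1.
v=37: a=37^1·(≡7), b=37^2·(≡4) mod 37; (7|37)=+1, (4|37)=+1; (−1)^{1·2·18}·(+1)^2·(+1)^1 = +1.
v=∞: -39442 < 0 and -958334 < 0  ⇒  (a,b)_∞ = -1.
v=3: a=3^4·(≡2), b=3^0·(≡1) mod 3; (2|3)=-1, (1|3)=+1; (−1)^{4·0·1}·(-1)^0·(+1)^4 = +1.
(-39442, -958334 / ℚ) ramifies at {29, 31, 41, ∞}: a division algebra.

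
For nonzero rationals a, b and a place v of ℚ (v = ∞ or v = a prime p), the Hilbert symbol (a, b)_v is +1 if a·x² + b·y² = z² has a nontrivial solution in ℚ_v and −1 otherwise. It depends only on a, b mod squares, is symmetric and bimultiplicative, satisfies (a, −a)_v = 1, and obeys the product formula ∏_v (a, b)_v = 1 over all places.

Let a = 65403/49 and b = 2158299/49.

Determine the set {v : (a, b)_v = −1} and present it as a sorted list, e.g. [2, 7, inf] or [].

(a, b) ≡ (43, 1419) mod (ℚ^×)²; places V = {2, 3, 7, 11, 13, 43, ∞}.
(a,b)_2: α=0, β=0; u≡3, v≡3 (mod 8); ε(u)ε(v)=1·1, αω(v)=0·1, βω(u)=0·1; sum ≡ 1  ⇒  -1.
(a,b)_3: α=2, u≡1; β=3, v≡2 (mod 3); (1|3)=+1, (2|3)=-1; sign (−1)^0·+1^3·-1^2 = +1.
(a,b)_7: α=-2, u≡2; β=-2, v≡3 (mod 7); (2|7)=+1, (3|7)=-1; sign (−1)^0·+1^-2·-1^-2 = +1.
(a,b)_11: α=0, u≡6; β=1, v≡7 (mod 11); (6|11)=-1, (7|11)=-1; sign (−1)^0·-1^1·-1^0 = -1.
(a,b)_43: α=1, u≡17; β=1, v≡2 (mod 43); (17|43)=+1, (2|43)=-1; sign (−1)^1·+1^1·-1^1 = +1.
(a,b)_∞: sgn(43)=+, sgn(1419)=+, so +1.
(a,b)_13: α=2, u≡1; β=2, v≡7 (mod 13); (1|13)=+1, (7|13)=-1; sign (−1)^0·+1^2·-1^2 = +1.
(43, 1419 / ℚ) ramifies at {2, 11}: a division algebra.

[2, 11]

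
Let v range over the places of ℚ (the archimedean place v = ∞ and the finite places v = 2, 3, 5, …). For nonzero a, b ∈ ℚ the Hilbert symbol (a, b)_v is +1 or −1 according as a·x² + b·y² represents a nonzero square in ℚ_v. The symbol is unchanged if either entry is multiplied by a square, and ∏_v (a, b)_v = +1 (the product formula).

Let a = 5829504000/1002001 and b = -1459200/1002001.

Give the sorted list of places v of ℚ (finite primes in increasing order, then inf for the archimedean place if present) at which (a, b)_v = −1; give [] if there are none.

[2, 3, 5, 17]

(a, b) ≡ (227715, -57) mod (ℚ^×)²; places V = {2, 3, 5, 7, 11, 13, 17, 19, 47, ∞}.
(a,b)_2: α=10, β=10; u≡3, v≡7 (mod 8); ε(u)ε(v)=1·1, αω(v)=10·0, βω(u)=10·1; sum ≡ 1  ⇒  -1.
(a,b)_17: α=1, u≡9; β=0, v≡3 (mod 17); (9|17)=+1, (3|17)=-1; sign (−1)^0·+1^0·-1^1 = -1.
(a,b)_∞: sgn(227715)=+, sgn(-57)=−, so +1.
(a,b)_11: α=-2, u≡5; β=-2, v≡3 (mod 11); (5|11)=+1, (3|11)=+1; sign (−1)^0·+1^-2·+1^-2 = +1.
(a,b)_3: α=1, u≡2; β=1, v≡2 (mod 3); (2|3)=-1, (2|3)=-1; sign (−1)^1·-1^1·-1^1 = -1.
(a,b)_13: α=-2, u≡8; β=-2, v≡11 (mod 13); (8|13)=-1, (11|13)=-1; sign (−1)^0·-1^-2·-1^-2 = +1.
(a,b)_7: α=-2, u≡6; β=-2, v≡3 (mod 7); (6|7)=-1, (3|7)=-1; sign (−1)^0·-1^-2·-1^-2 = +1.
(a,b)_5: α=3, u≡2; β=2, v≡2 (mod 5); (2|5)=-1, (2|5)=-1; sign (−1)^0·-1^2·-1^3 = -1.
(a,b)_47: α=1, u≡16; β=0, v≡7 (mod 47); (16|47)=+1, (7|47)=+1; sign (−1)^0·+1^0·+1^1 = +1.
(a,b)_19: α=1, u≡14; β=1, v≡1 (mod 19); (14|19)=-1, (1|19)=+1; sign (−1)^1·-1^1·+1^1 = +1.
(227715, -57 / ℚ) ramifies at {2, 3, 5, 17}: a division algebra.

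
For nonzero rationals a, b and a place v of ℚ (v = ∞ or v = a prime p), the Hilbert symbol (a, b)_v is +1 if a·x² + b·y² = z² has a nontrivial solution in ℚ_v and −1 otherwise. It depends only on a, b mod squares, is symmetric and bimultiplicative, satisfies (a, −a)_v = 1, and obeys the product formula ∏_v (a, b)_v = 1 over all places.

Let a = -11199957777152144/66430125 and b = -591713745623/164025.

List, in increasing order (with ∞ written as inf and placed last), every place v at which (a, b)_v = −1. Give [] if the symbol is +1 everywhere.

[5, 7, 19, inf]

Mod squares: a ≡ -1045, b ≡ -1463. Check v ∈ {∞, 2, 3, 5, 7, 11, 13, 17, 19}.
v=5: a=5^-3·(≡1), b=5^-2·(≡2) mod 5; (1|5)=+1, (2|5)=-1; (−1)^{-3·-2·2}·(+1)^-2·(-1)^-3 = -1.
v=2: v_2(a)=4, v_2(b)=0; units ≡ 3, 1 (mod 8); ε·ε+αω+βω = 1·0+4·0+0·1 ≡ 0  ⇒  (a,b)_2 = +1.
v=7: a=7^4·(≡3), b=7^3·(≡2) mod 7; (3|7)=-1, (2|7)=+1; (−1)^{4·3·3}·(-1)^3·(+1)^4 = -1.
v=17: a=17^2·(≡2), b=17^2·(≡4) mod 17; (2|17)=+1, (4|17)=+1; (−1)^{2·2·8}·(+1)^2·(+1)^2 = +1.
v=3: a=3^-12·(≡2), b=3^-8·(≡1) mod 3; (2|3)=-1, (1|3)=+1; (−1)^{-12·-8·1}·(-1)^-8·(+1)^-12 = +1.
v=19: a=19^1·(≡8), b=19^1·(≡12) mod 19; (8|19)=-1, (12|19)=-1; (−1)^{1·1·9}·(-1)^1·(-1)^1 = -1.
v=11: a=11^1·(≡9), b=11^1·(≡6) mod 11; (9|11)=+1, (6|11)=-1; (−1)^{1·1·5}·(+1)^1·(-1)^1 = +1.
v=13: a=13^6·(≡11), b=13^4·(≡6) mod 13; (11|13)=-1, (6|13)=-1; (−1)^{6·4·6}·(-1)^4·(-1)^6 = +1.
v=∞: -1045 < 0 and -1463 < 0  ⇒  (a,b)_∞ = -1.
|Ram(-1045, -1463)| = 4, even; anisotropic at {5, 7, 19, ∞}.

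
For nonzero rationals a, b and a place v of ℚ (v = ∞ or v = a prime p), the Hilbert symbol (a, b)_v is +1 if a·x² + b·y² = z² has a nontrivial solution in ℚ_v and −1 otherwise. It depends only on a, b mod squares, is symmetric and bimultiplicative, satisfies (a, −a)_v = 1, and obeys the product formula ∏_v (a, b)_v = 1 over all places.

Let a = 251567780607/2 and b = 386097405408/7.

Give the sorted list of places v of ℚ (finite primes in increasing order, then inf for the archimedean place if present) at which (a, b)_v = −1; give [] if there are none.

(a, b) ≡ (286, 546) mod (ℚ^×)²; places V = {2, 3, 7, 11, 13, 31, 41, ∞}.
(a,b)_3: α=2, u≡1; β=3, v≡2 (mod 3); (1|3)=+1, (2|3)=-1; sign (−1)^0·+1^3·-1^2 = +1.
(a,b)_41: α=2, u≡40; β=2, v≡38 (mod 41); (40|41)=+1, (38|41)=-1; sign (−1)^0·+1^2·-1^2 = +1.
(a,b)_11: α=3, u≡5; β=2, v≡2 (mod 11); (5|11)=+1, (2|11)=-1; sign (−1)^0·+1^2·-1^3 = -1.
(a,b)_7: α=0, u≡5; β=-1, v≡1 (mod 7); (5|7)=-1, (1|7)=+1; sign (−1)^0·-1^-1·+1^0 = -1.
(a,b)_∞: sgn(286)=+, sgn(546)=+, so +1.
(a,b)_31: α=2, u≡18; β=0, v≡14 (mod 31); (18|31)=+1, (14|31)=+1; sign (−1)^0·+1^0·+1^2 = +1.
(a,b)_13: α=1, u≡1; β=3, v≡10 (mod 13); (1|13)=+1, (10|13)=+1; sign (−1)^0·+1^3·+1^1 = +1.
(a,b)_2: α=-1, β=5; u≡7, v≡1 (mod 8); ε(u)ε(v)=1·0, αω(v)=-1·0, βω(u)=5·0; sum ≡ 0  ⇒  +1.
Ram(286, 546) = {7, 11}; no ℚ_7-point on the conic.

[7, 11]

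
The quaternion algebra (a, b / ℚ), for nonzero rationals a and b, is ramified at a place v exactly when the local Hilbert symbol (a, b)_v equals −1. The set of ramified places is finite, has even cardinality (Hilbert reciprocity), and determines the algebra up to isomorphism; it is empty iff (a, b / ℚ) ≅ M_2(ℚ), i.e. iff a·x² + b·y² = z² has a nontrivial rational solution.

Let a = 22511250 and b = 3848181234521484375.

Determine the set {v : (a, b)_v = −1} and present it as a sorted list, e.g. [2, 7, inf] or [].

[3, 5, 23, 29]

(a, b) ≡ (4002, 15) mod (ℚ^×)²; places V = {2, 3, 5, 23, 29, ∞}.
(a,b)_23: α=1, u≡8; β=2, v≡10 (mod 23); (8|23)=+1, (10|23)=-1; sign (−1)^0·+1^2·-1^1 = -1.
(a,b)_3: α=3, u≡2; β=11, v≡2 (mod 3); (2|3)=-1, (2|3)=-1; sign (−1)^1·-1^11·-1^3 = -1.
(a,b)_∞: sgn(4002)=+, sgn(15)=+, so +1.
(a,b)_5: α=4, u≡3; β=11, v≡3 (mod 5); (3|5)=-1, (3|5)=-1; sign (−1)^0·-1^11·-1^4 = -1.
(a,b)_2: α=1, β=0; u≡1, v≡7 (mod 8); ε(u)ε(v)=0·1, αω(v)=1·0, βω(u)=0·0; sum ≡ 0  ⇒  +1.
(a,b)_29: α=1, u≡7; β=2, v≡2 (mod 29); (7|29)=+1, (2|29)=-1; sign (−1)^0·+1^2·-1^1 = -1.
|Ram(4002, 15)| = 4, even; anisotropic at {3, 5, 23, 29}.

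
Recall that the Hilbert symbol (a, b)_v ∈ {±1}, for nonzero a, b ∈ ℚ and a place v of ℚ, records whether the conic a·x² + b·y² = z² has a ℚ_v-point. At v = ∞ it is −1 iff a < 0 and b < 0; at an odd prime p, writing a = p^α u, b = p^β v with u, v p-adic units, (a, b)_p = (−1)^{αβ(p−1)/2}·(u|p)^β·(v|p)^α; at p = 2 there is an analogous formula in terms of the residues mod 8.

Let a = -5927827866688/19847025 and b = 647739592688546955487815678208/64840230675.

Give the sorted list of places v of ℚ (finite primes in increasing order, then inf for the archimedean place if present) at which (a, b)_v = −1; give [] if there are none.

Mod squares: a ≡ -5236153, b ≡ 2451. Check v ∈ {∞, 2, 3, 5, 7, 11, 13, 17, 19, 29, 43}.
v=17: a=17^1·(≡6), b=17^2·(≡3) mod 17; (6|17)=-1, (3|17)=-1; (−1)^{1·2·8}·(-1)^2·(-1)^1 = -1.
v=3: a=3^-8·(≡2), b=3^-11·(≡1) mod 3; (2|3)=-1, (1|3)=+1; (−1)^{-8·-11·1}·(-1)^-11·(+1)^-8 = -1.
v=∞: -5236153 < 0 and 2451 > 0  ⇒  (a,b)_∞ = +1.
v=11: a=11^-2·(≡5), b=11^-4·(≡9) mod 11; (5|11)=+1, (9|11)=+1; (−1)^{-2·-4·5}·(+1)^-4·(+1)^-2 = +1.
v=43: a=43^1·(≡32), b=43^3·(≡40) mod 43; (32|43)=-1, (40|43)=+1; (−1)^{1·3·21}·(-1)^3·(+1)^1 = +1.
v=5: a=5^-2·(≡2), b=5^-2·(≡4) mod 5; (2|5)=-1, (4|5)=+1; (−1)^{-2·-2·2}·(-1)^-2·(+1)^-2 = +1.
v=7: a=7^2·(≡2), b=7^4·(≡2) mod 7; (2|7)=+1, (2|7)=+1; (−1)^{2·4·3}·(+1)^4·(+1)^2 = +1.
v=2: v_2(a)=6, v_2(b)=8; units ≡ 7, 3 (mod 8); ε·ε+αω+βω = 1·1+6·1+8·0 ≡ 1  ⇒  (a,b)_2 = -1.
v=29: a=29^1·(≡21), b=29^2·(≡15) mod 29; (21|29)=-1, (15|29)=-1; (−1)^{1·2·14}·(-1)^2·(-1)^1 = -1.
v=19: a=19^3·(≡13), b=19^9·(≡15) mod 19; (13|19)=-1, (15|19)=-1; (−1)^{3·9·9}·(-1)^9·(-1)^3 = -1.
v=13: a=13^1·(≡6), b=13^2·(≡2) mod 13; (6|13)=-1, (2|13)=-1; (−1)^{1·2·6}·(-1)^2·(-1)^1 = -1.
(-5236153, 2451 / ℚ) ramifies at {2, 3, 13, 17, 19, 29}: a division algebra.

[2, 3, 13, 17, 19, 29]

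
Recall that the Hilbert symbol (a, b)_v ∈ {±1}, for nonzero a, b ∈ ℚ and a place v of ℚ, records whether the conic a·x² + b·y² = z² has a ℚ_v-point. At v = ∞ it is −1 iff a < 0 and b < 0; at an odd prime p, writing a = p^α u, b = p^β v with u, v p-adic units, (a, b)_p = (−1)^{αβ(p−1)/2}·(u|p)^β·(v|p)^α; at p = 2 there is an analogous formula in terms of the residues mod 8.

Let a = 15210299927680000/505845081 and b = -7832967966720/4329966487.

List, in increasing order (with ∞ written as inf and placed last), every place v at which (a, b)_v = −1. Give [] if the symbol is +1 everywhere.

(a, b) ≡ (13, -10465) mod (ℚ^×)²; places V = {2, 3, 5, 7, 11, 13, 17, 19, 23, 29, ∞}.
(a,b)_29: α=0, u≡13; β=2, v≡28 (mod 29); (13|29)=+1, (28|29)=+1; sign (−1)^0·+1^2·+1^0 = +1.
(a,b)_17: α=-2, u≡2; β=-2, v≡3 (mod 17); (2|17)=+1, (3|17)=-1; sign (−1)^0·+1^-2·-1^-2 = +1.
(a,b)_13: α=5, u≡9; β=3, v≡3 (mod 13); (9|13)=+1, (3|13)=+1; sign (−1)^0·+1^3·+1^5 = +1.
(a,b)_7: α=-4, u≡5; β=-3, v≡3 (mod 7); (5|7)=-1, (3|7)=-1; sign (−1)^0·-1^-3·-1^-4 = -1.
(a,b)_3: α=-6, u≡1; β=2, v≡2 (mod 3); (1|3)=+1, (2|3)=-1; sign (−1)^0·+1^2·-1^-6 = +1.
(a,b)_2: α=10, β=12; u≡5, v≡7 (mod 8); ε(u)ε(v)=0·1, αω(v)=10·0, βω(u)=12·1; sum ≡ 0  ⇒  +1.
(a,b)_23: α=2, u≡13; β=1, v≡20 (mod 23); (13|23)=+1, (20|23)=-1; sign (−1)^0·+1^1·-1^2 = +1.
(a,b)_11: α=2, u≡7; β=-2, v≡6 (mod 11); (7|11)=-1, (6|11)=-1; sign (−1)^0·-1^-2·-1^2 = +1.
(a,b)_∞: sgn(13)=+, sgn(-10465)=−, so +1.
(a,b)_19: α=0, u≡13; β=-2, v≡5 (mod 19); (13|19)=-1, (5|19)=+1; sign (−1)^0·-1^-2·+1^0 = +1.
(a,b)_5: α=4, u≡3; β=1, v≡3 (mod 5); (3|5)=-1, (3|5)=-1; sign (−1)^0·-1^1·-1^4 = -1.
|Ram(13, -10465)| = 2, even; anisotropic at {5, 7}.

[5, 7]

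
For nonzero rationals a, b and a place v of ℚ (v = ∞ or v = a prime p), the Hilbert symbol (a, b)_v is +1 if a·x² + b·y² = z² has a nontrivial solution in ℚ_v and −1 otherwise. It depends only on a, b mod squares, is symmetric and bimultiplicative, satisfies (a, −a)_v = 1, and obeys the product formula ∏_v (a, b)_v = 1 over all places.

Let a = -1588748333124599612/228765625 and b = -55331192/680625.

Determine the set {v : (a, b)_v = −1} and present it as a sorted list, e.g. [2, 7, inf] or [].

Mod squares: a ≡ -23, b ≡ -782. Check v ∈ {∞, 2, 3, 5, 7, 11, 17, 19, 23}.
v=∞: -23 < 0 and -782 < 0  ⇒  (a,b)_∞ = -1.
v=7: a=7^4·(≡5), b=7^2·(≡4) mod 7; (5|7)=-1, (4|7)=+1; (−1)^{4·2·3}·(-1)^2·(+1)^4 = +1.
v=2: v_2(a)=2, v_2(b)=3; units ≡ 1, 1 (mod 8); ε·ε+αω+βω = 0·0+2·0+3·0 ≡ 0  ⇒  (a,b)_2 = +1.
v=23: a=23^3·(≡14), b=23^1·(≡3) mod 23; (14|23)=-1, (3|23)=+1; (−1)^{3·1·11}·(-1)^1·(+1)^3 = +1.
v=17: a=17^2·(≡11), b=17^1·(≡6) mod 17; (11|17)=-1, (6|17)=-1; (−1)^{2·1·8}·(-1)^1·(-1)^2 = -1.
v=5: a=5^-6·(≡3), b=5^-4·(≡2) mod 5; (3|5)=-1, (2|5)=-1; (−1)^{-6·-4·2}·(-1)^-4·(-1)^-6 = +1.
v=19: a=19^6·(≡14), b=19^2·(≡11) mod 19; (14|19)=-1, (11|19)=+1; (−1)^{6·2·9}·(-1)^2·(+1)^6 = +1.
v=3: a=3^0·(≡1), b=3^-2·(≡1) mod 3; (1|3)=+1, (1|3)=+1; (−1)^{0·-2·1}·(+1)^-2·(+1)^0 = +1.
v=11: a=11^-4·(≡7), b=11^-2·(≡10) mod 11; (7|11)=-1, (10|11)=-1; (−1)^{-4·-2·5}·(-1)^-2·(-1)^-4 = +1.
(-23, -782 / ℚ) ramifies at {17, ∞}: a division algebra.

[17, inf]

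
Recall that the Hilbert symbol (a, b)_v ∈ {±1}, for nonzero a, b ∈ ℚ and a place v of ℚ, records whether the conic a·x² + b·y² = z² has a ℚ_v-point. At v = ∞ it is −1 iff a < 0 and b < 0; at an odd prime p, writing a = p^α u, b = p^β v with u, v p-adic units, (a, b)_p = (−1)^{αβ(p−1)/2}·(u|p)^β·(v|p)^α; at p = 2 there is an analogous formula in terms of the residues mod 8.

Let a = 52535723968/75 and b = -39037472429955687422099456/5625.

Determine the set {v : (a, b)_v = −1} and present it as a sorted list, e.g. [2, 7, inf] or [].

Mod squares: a ≡ 21, b ≡ -221. Check v ∈ {∞, 2, 3, 5, 7, 13, 17}.
v=2: v_2(a)=6, v_2(b)=18; units ≡ 5, 3 (mod 8); ε·ε+αω+βω = 0·1+6·1+18·1 ≡ 0  ⇒  (a,b)_2 = +1.
v=3: a=3^-1·(≡1), b=3^-2·(≡1) mod 3; (1|3)=+1, (1|3)=+1; (−1)^{-1·-2·1}·(+1)^-2·(+1)^-1 = +1.
v=13: a=13^2·(≡11), b=13^5·(≡3) mod 13; (11|13)=-1, (3|13)=+1; (−1)^{2·5·6}·(-1)^5·(+1)^2 = -1.
v=5: a=5^-2·(≡1), b=5^-4·(≡1) mod 5; (1|5)=+1, (1|5)=+1; (−1)^{-2·-4·2}·(+1)^-4·(+1)^-2 = +1.
v=17: a=17^2·(≡16), b=17^5·(≡1) mod 17; (16|17)=+1, (1|17)=+1; (−1)^{2·5·8}·(+1)^5·(+1)^2 = +1.
v=∞: 21 > 0 and -221 < 0  ⇒  (a,b)_∞ = +1.
v=7: a=7^5·(≡6), b=7^10·(≡3) mod 7; (6|7)=-1, (3|7)=-1; (−1)^{5·10·3}·(-1)^10·(-1)^5 = -1.
|Ram(21, -221)| = 2, even; anisotropic at {7, 13}.

[7, 13]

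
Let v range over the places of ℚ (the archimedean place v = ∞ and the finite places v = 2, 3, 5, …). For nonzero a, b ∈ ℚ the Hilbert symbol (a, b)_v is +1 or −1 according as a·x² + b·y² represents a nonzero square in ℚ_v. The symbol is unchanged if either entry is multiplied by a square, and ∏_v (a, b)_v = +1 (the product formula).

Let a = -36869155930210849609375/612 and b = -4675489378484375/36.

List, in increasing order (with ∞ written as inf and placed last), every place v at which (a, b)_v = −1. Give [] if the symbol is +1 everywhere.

(a, b) ≡ (-419543, -227447) mod (ℚ^×)²; places V = {2, 3, 5, 11, 17, 23, 29, 31, 37, ∞}.
(a,b)_∞: sgn(-419543)=−, sgn(-227447)=−, so -1.
(a,b)_37: α=3, u≡22; β=2, v≡23 (mod 37); (22|37)=-1, (23|37)=-1; sign (−1)^0·-1^2·-1^3 = -1.
(a,b)_31: α=4, u≡30; β=3, v≡10 (mod 31); (30|31)=-1, (10|31)=+1; sign (−1)^0·-1^3·+1^4 = -1.
(a,b)_5: α=10, u≡2; β=6, v≡2 (mod 5); (2|5)=-1, (2|5)=-1; sign (−1)^0·-1^6·-1^10 = +1.
(a,b)_29: α=1, u≡16; β=1, v≡23 (mod 29); (16|29)=+1, (23|29)=+1; sign (−1)^0·+1^1·+1^1 = +1.
(a,b)_2: α=-2, β=-2; u≡1, v≡1 (mod 8); ε(u)ε(v)=0·0, αω(v)=-2·0, βω(u)=-2·0; sum ≡ 0  ⇒  +1.
(a,b)_11: α=2, u≡10; β=1, v≡1 (mod 11); (10|11)=-1, (1|11)=+1; sign (−1)^0·-1^1·+1^2 = -1.
(a,b)_23: α=1, u≡21; β=1, v≡2 (mod 23); (21|23)=-1, (2|23)=+1; sign (−1)^1·-1^1·+1^1 = +1.
(a,b)_17: α=-1, u≡12; β=0, v≡16 (mod 17); (12|17)=-1, (16|17)=+1; sign (−1)^0·-1^0·+1^-1 = +1.
(a,b)_3: α=-2, u≡1; β=-2, v≡1 (mod 3); (1|3)=+1, (1|3)=+1; sign (−1)^0·+1^-2·+1^-2 = +1.
Ram(-419543, -227447) = {11, 31, 37, ∞}; no ℚ_11-point on the conic.

[11, 31, 37, inf]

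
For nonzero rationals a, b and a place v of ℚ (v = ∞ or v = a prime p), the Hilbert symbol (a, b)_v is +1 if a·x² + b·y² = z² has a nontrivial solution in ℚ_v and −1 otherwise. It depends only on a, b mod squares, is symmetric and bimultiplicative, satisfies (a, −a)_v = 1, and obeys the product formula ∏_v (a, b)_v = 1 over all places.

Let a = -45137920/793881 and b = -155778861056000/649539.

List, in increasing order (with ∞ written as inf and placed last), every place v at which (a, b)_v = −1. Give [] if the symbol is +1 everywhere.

(a, b) ≡ (-2755, -4183514335) mod (ℚ^×)²; places V = {2, 3, 5, 7, 11, 13, 19, 29, 37, 41, ∞}.
(a,b)_29: α=1, u≡11; β=1, v≡7 (mod 29); (11|29)=-1, (7|29)=+1; sign (−1)^0·-1^1·+1^1 = -1.
(a,b)_5: α=1, u≡1; β=3, v≡3 (mod 5); (1|5)=+1, (3|5)=-1; sign (−1)^0·+1^3·-1^1 = -1.
(a,b)_41: α=0, u≡18; β=1, v≡3 (mod 41); (18|41)=+1, (3|41)=-1; sign (−1)^0·+1^1·-1^0 = +1.
(a,b)_3: α=-8, u≡2; β=-10, v≡2 (mod 3); (2|3)=-1, (2|3)=-1; sign (−1)^0·-1^-10·-1^-8 = +1.
(a,b)_37: α=0, u≡5; β=1, v≡33 (mod 37); (5|37)=-1, (33|37)=+1; sign (−1)^0·-1^1·+1^0 = -1.
(a,b)_∞: sgn(-2755)=−, sgn(-4183514335)=−, so -1.
(a,b)_13: α=0, u≡3; β=1, v≡3 (mod 13); (3|13)=+1, (3|13)=+1; sign (−1)^0·+1^1·+1^0 = +1.
(a,b)_7: α=0, u≡3; β=1, v≡6 (mod 7); (3|7)=-1, (6|7)=-1; sign (−1)^0·-1^1·-1^0 = -1.
(a,b)_11: α=-2, u≡6; β=-1, v≡5 (mod 11); (6|11)=-1, (5|11)=+1; sign (−1)^0·-1^-1·+1^-2 = -1.
(a,b)_2: α=14, β=14; u≡5, v≡1 (mod 8); ε(u)ε(v)=0·0, αω(v)=14·0, βω(u)=14·1; sum ≡ 0  ⇒  +1.
(a,b)_19: α=1, u≡1; β=1, v≡12 (mod 19); (1|19)=+1, (12|19)=-1; sign (−1)^1·+1^1·-1^1 = +1.
Ram(-2755, -4183514335) = {5, 7, 11, 29, 37, ∞}; no ℚ_5-point on the conic.

[5, 7, 11, 29, 37, inf]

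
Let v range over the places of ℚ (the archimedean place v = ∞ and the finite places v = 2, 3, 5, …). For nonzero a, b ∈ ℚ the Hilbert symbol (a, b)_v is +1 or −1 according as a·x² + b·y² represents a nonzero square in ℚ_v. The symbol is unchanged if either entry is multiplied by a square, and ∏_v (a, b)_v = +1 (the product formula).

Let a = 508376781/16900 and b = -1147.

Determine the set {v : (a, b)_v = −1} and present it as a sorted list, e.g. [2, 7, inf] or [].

[11, 37]

(a, b) ≡ (341, -1147) mod (ℚ^×)²; places V = {2, 3, 5, 11, 13, 31, 37, ∞}.
(a,b)_∞: sgn(341)=+, sgn(-1147)=−, so +1.
(a,b)_13: α=-2, u≡9; β=0, v≡10 (mod 13); (9|13)=+1, (10|13)=+1; sign (−1)^0·+1^0·+1^-2 = +1.
(a,b)_37: α=2, u≡31; β=1, v≡6 (mod 37); (31|37)=-1, (6|37)=-1; sign (−1)^0·-1^1·-1^2 = -1.
(a,b)_11: α=3, u≡5; β=0, v≡8 (mod 11); (5|11)=+1, (8|11)=-1; sign (−1)^0·+1^0·-1^3 = -1.
(a,b)_3: α=2, u≡2; β=0, v≡2 (mod 3); (2|3)=-1, (2|3)=-1; sign (−1)^0·-1^0·-1^2 = +1.
(a,b)_2: α=-2, β=0; u≡5, v≡5 (mod 8); ε(u)ε(v)=0·0, αω(v)=-2·1, βω(u)=0·1; sum ≡ 0  ⇒  +1.
(a,b)_31: α=1, u≡13; β=1, v≡25 (mod 31); (13|31)=-1, (25|31)=+1; sign (−1)^1·-1^1·+1^1 = +1.
(a,b)_5: α=-2, u≡1; β=0, v≡3 (mod 5); (1|5)=+1, (3|5)=-1; sign (−1)^0·+1^0·-1^-2 = +1.
|Ram(341, -1147)| = 2, even; anisotropic at {11, 37}.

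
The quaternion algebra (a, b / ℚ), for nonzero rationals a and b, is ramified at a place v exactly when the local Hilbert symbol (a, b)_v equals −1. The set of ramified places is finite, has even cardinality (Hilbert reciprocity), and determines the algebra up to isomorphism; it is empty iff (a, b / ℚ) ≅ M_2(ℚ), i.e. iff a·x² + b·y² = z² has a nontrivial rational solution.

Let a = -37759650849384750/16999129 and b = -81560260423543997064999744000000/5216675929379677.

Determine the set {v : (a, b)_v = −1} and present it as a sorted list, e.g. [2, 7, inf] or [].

(a, b) ≡ (-110, -29393) mod (ℚ^×)²; places V = {2, 3, 5, 7, 11, 13, 17, 19, 23, 31, ∞}.
(a,b)_3: α=12, u≡1; β=20, v≡1 (mod 3); (1|3)=+1, (1|3)=+1; sign (−1)^0·+1^20·+1^12 = +1.
(a,b)_∞: sgn(-110)=−, sgn(-29393)=−, so -1.
(a,b)_5: α=3, u≡3; β=6, v≡2 (mod 5); (3|5)=-1, (2|5)=-1; sign (−1)^0·-1^6·-1^3 = -1.
(a,b)_31: α=-2, u≡25; β=-4, v≡11 (mod 31); (25|31)=+1, (11|31)=-1; sign (−1)^0·+1^-4·-1^-2 = +1.
(a,b)_11: α=1, u≡4; β=2, v≡6 (mod 11); (4|11)=+1, (6|11)=-1; sign (−1)^0·+1^2·-1^1 = -1.
(a,b)_19: α=-2, u≡4; β=-3, v≡17 (mod 19); (4|19)=+1, (17|19)=+1; sign (−1)^0·+1^-3·+1^-2 = +1.
(a,b)_2: α=1, β=12; u≡1, v≡7 (mod 8); ε(u)ε(v)=0·1, αω(v)=1·0, βω(u)=12·0; sum ≡ 0  ⇒  +1.
(a,b)_7: α=-2, u≡1; β=-7, v≡2 (mod 7); (1|7)=+1, (2|7)=+1; sign (−1)^0·+1^-7·+1^-2 = +1.
(a,b)_13: α=2, u≡8; β=3, v≡1 (mod 13); (8|13)=-1, (1|13)=+1; sign (−1)^0·-1^3·+1^2 = -1.
(a,b)_23: α=2, u≡10; β=4, v≡12 (mod 23); (10|23)=-1, (12|23)=+1; sign (−1)^0·-1^4·+1^2 = +1.
(a,b)_17: α=2, u≡8; β=3, v≡12 (mod 17); (8|17)=+1, (12|17)=-1; sign (−1)^0·+1^3·-1^2 = +1.
(-110, -29393 / ℚ) ramifies at {5, 11, 13, ∞}: a division algebra.

[5, 11, 13, inf]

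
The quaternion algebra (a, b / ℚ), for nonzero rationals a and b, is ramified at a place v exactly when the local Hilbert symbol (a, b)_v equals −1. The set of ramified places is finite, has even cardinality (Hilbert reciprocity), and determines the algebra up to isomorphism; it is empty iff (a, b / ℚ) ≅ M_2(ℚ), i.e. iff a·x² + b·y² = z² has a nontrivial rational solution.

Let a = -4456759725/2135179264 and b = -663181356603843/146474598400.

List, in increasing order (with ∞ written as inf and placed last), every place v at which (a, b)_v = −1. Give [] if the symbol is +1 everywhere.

[47, inf]

Mod squares: a ≡ -2021, b ≡ -14147. Check v ∈ {∞, 2, 3, 5, 7, 11, 13, 19, 23, 43, 47}.
v=∞: -2021 < 0 and -14147 < 0  ⇒  (a,b)_∞ = -1.
v=3: a=3^6·(≡1), b=3^18·(≡1) mod 3; (1|3)=+1, (1|3)=+1; (−1)^{6·18·1}·(+1)^18·(+1)^6 = +1.
v=7: a=7^0·(≡2), b=7^1·(≡1) mod 7; (2|7)=+1, (1|7)=+1; (−1)^{0·1·3}·(+1)^1·(+1)^0 = +1.
v=47: a=47^1·(≡17), b=47^1·(≡24) mod 47; (17|47)=+1, (24|47)=+1; (−1)^{1·1·23}·(+1)^1·(+1)^1 = -1.
v=13: a=13^0·(≡5), b=13^-2·(≡12) mod 13; (5|13)=-1, (12|13)=+1; (−1)^{0·-2·6}·(-1)^-2·(+1)^0 = +1.
v=19: a=19^-4·(≡18), b=19^0·(≡2) mod 19; (18|19)=-1, (2|19)=-1; (−1)^{-4·0·9}·(-1)^0·(-1)^-4 = +1.
v=23: a=23^0·(≡1), b=23^-2·(≡19) mod 23; (1|23)=+1, (19|23)=-1; (−1)^{0·-2·11}·(+1)^-2·(-1)^0 = +1.
v=11: a=11^2·(≡3), b=11^2·(≡8) mod 11; (3|11)=+1, (8|11)=-1; (−1)^{2·2·5}·(+1)^2·(-1)^2 = +1.
v=43: a=43^1·(≡33), b=43^1·(≡11) mod 43; (33|43)=-1, (11|43)=+1; (−1)^{1·1·21}·(-1)^1·(+1)^1 = +1.
v=2: v_2(a)=-14, v_2(b)=-16; units ≡ 3, 5 (mod 8); ε·ε+αω+βω = 1·0+-14·1+-16·1 ≡ 0  ⇒  (a,b)_2 = +1.
v=5: a=5^2·(≡4), b=5^-2·(≡2) mod 5; (4|5)=+1, (2|5)=-1; (−1)^{2·-2·2}·(+1)^-2·(-1)^2 = +1.
|Ram(-2021, -14147)| = 2, even; anisotropic at {47, ∞}.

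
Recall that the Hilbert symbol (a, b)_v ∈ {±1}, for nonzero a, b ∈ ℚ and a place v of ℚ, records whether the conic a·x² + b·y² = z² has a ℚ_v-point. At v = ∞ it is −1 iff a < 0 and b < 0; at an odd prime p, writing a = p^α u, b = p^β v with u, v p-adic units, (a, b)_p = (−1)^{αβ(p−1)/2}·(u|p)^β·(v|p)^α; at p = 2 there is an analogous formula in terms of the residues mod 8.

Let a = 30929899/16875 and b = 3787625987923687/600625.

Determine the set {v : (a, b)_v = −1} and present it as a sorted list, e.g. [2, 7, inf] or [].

Mod squares: a ≡ 273, b ≡ 7. Check v ∈ {∞, 2, 3, 5, 7, 11, 13, 31, 53}.
v=∞: 273 > 0 and 7 > 0  ⇒  (a,b)_∞ = +1.
v=31: a=31^0·(≡16), b=31^-2·(≡14) mod 31; (16|31)=+1, (14|31)=+1; (−1)^{0·-2·15}·(+1)^-2·(+1)^0 = +1.
v=11: a=11^2·(≡1), b=11^0·(≡10) mod 11; (1|11)=+1, (10|11)=-1; (−1)^{2·0·5}·(+1)^0·(-1)^2 = +1.
v=13: a=13^1·(≡2), b=13^4·(≡2) mod 13; (2|13)=-1, (2|13)=-1; (−1)^{1·4·6}·(-1)^4·(-1)^1 = -1.
v=53: a=53^2·(≡12), b=53^4·(≡28) mod 53; (12|53)=-1, (28|53)=+1; (−1)^{2·4·26}·(-1)^4·(+1)^2 = +1.
v=3: a=3^-3·(≡1), b=3^0·(≡1) mod 3; (1|3)=+1, (1|3)=+1; (−1)^{-3·0·1}·(+1)^0·(+1)^-3 = +1.
v=2: v_2(a)=0, v_2(b)=0; units ≡ 1, 7 (mod 8); ε·ε+αω+βω = 0·1+0·0+0·0 ≡ 0  ⇒  (a,b)_2 = +1.
v=5: a=5^-4·(≡2), b=5^-4·(≡2) mod 5; (2|5)=-1, (2|5)=-1; (−1)^{-4·-4·2}·(-1)^-4·(-1)^-4 = +1.
v=7: a=7^1·(≡2), b=7^5·(≡1) mod 7; (2|7)=+1, (1|7)=+1; (−1)^{1·5·3}·(+1)^5·(+1)^1 = -1.
(273, 7 / ℚ) ramifies at {7, 13}: a division algebra.

[7, 13]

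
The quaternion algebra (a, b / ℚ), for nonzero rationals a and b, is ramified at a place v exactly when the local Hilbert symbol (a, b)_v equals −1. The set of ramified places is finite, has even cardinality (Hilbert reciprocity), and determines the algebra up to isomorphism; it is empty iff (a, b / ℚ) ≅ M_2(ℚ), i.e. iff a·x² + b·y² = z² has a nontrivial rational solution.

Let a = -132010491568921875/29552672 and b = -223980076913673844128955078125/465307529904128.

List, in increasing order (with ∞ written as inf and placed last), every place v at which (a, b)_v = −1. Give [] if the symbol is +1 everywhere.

(a, b) ≡ (-69782, -17290) mod (ℚ^×)²; places V = {2, 3, 5, 7, 13, 19, 23, 31, 37, 41, ∞}.
(a,b)_41: α=1, u≡23; β=2, v≡30 (mod 41); (23|41)=+1, (30|41)=-1; sign (−1)^0·+1^2·-1^1 = -1.
(a,b)_∞: sgn(-69782)=−, sgn(-17290)=−, so -1.
(a,b)_37: α=1, u≡7; β=2, v≡25 (mod 37); (7|37)=+1, (25|37)=+1; sign (−1)^0·+1^2·+1^1 = +1.
(a,b)_31: α=-4, u≡15; β=-6, v≡28 (mod 31); (15|31)=-1, (28|31)=+1; sign (−1)^0·-1^-6·+1^-4 = +1.
(a,b)_23: α=1, u≡1; β=2, v≡18 (mod 23); (1|23)=+1, (18|23)=+1; sign (−1)^0·+1^2·+1^1 = +1.
(a,b)_13: α=2, u≡2; β=3, v≡9 (mod 13); (2|13)=-1, (9|13)=+1; sign (−1)^0·-1^3·+1^2 = -1.
(a,b)_5: α=6, u≡2; β=11, v≡3 (mod 5); (2|5)=-1, (3|5)=-1; sign (−1)^0·-1^11·-1^6 = -1.
(a,b)_3: α=4, u≡1; β=6, v≡2 (mod 3); (1|3)=+1, (2|3)=-1; sign (−1)^0·+1^6·-1^4 = +1.
(a,b)_7: α=2, u≡4; β=3, v≡4 (mod 7); (4|7)=+1, (4|7)=+1; sign (−1)^0·+1^3·+1^2 = +1.
(a,b)_2: α=-5, β=-19; u≡5, v≡3 (mod 8); ε(u)ε(v)=0·1, αω(v)=-5·1, βω(u)=-19·1; sum ≡ 0  ⇒  +1.
(a,b)_19: α=2, u≡11; β=3, v≡2 (mod 19); (11|19)=+1, (2|19)=-1; sign (−1)^0·+1^3·-1^2 = +1.
|Ram(-69782, -17290)| = 4, even; anisotropic at {5, 13, 41, ∞}.

[5, 13, 41, inf]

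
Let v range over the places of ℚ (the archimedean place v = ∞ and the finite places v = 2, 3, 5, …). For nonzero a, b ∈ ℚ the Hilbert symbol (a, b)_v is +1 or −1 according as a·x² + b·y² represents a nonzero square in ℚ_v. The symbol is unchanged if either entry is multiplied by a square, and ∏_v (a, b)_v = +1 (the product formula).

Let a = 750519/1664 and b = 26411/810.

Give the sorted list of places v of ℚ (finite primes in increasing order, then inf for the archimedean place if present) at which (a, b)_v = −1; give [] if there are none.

Mod squares: a ≡ 6006, b ≡ 110. Check v ∈ {∞, 2, 3, 5, 7, 11, 13, 19}.
v=2: v_2(a)=-7, v_2(b)=-1; units ≡ 3, 7 (mod 8); ε·ε+αω+βω = 1·1+-7·0+-1·1 ≡ 0  ⇒  (a,b)_2 = +1.
v=5: a=5^0·(≡1), b=5^-1·(≡3) mod 5; (1|5)=+1, (3|5)=-1; (−1)^{0·-1·2}·(+1)^-1·(-1)^0 = +1.
v=19: a=19^2·(≡18), b=19^0·(≡8) mod 19; (18|19)=-1, (8|19)=-1; (−1)^{2·0·9}·(-1)^0·(-1)^2 = +1.
v=3: a=3^3·(≡1), b=3^-4·(≡2) mod 3; (1|3)=+1, (2|3)=-1; (−1)^{3·-4·1}·(+1)^-4·(-1)^3 = -1.
v=13: a=13^-1·(≡5), b=13^0·(≡2) mod 13; (5|13)=-1, (2|13)=-1; (−1)^{-1·0·6}·(-1)^0·(-1)^-1 = -1.
v=7: a=7^1·(≡1), b=7^4·(≡5) mod 7; (1|7)=+1, (5|7)=-1; (−1)^{1·4·3}·(+1)^4·(-1)^1 = -1.
v=11: a=11^1·(≡6), b=11^1·(≡2) mod 11; (6|11)=-1, (2|11)=-1; (−1)^{1·1·5}·(-1)^1·(-1)^1 = -1.
v=∞: 6006 > 0 and 110 > 0  ⇒  (a,b)_∞ = +1.
Ram(6006, 110) = {3, 7, 11, 13}; no ℚ_3-point on the conic.

[3, 7, 11, 13]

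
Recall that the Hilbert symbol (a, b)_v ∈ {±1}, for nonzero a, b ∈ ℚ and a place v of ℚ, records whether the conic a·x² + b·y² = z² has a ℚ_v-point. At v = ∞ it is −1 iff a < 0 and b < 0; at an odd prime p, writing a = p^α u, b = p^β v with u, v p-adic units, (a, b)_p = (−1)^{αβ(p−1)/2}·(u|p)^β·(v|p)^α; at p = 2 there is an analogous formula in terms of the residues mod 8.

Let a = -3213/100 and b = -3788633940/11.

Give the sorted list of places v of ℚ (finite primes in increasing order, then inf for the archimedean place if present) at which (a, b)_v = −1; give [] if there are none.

(a, b) ≡ (-357, -15015) mod (ℚ^×)²; places V = {2, 3, 5, 7, 11, 13, 17, ∞}.
(a,b)_11: α=0, u≡10; β=-1, v≡8 (mod 11); (10|11)=-1, (8|11)=-1; sign (−1)^0·-1^-1·-1^0 = -1.
(a,b)_∞: sgn(-357)=−, sgn(-15015)=−, so -1.
(a,b)_13: α=0, u≡7; β=1, v≡2 (mod 13); (7|13)=-1, (2|13)=-1; sign (−1)^0·-1^1·-1^0 = -1.
(a,b)_5: α=-2, u≡3; β=1, v≡2 (mod 5); (3|5)=-1, (2|5)=-1; sign (−1)^0·-1^1·-1^-2 = -1.
(a,b)_17: α=1, u≡1; β=2, v≡2 (mod 17); (1|17)=+1, (2|17)=+1; sign (−1)^0·+1^2·+1^1 = +1.
(a,b)_7: α=1, u≡5; β=5, v≡2 (mod 7); (5|7)=-1, (2|7)=+1; sign (−1)^1·-1^5·+1^1 = +1.
(a,b)_2: α=-2, β=2; u≡3, v≡1 (mod 8); ε(u)ε(v)=1·0, αω(v)=-2·0, βω(u)=2·1; sum ≡ 0  ⇒  +1.
(a,b)_3: α=3, u≡1; β=1, v≡2 (mod 3); (1|3)=+1, (2|3)=-1; sign (−1)^1·+1^1·-1^3 = +1.
|Ram(-357, -15015)| = 4, even; anisotropic at {5, 11, 13, ∞}.

[5, 11, 13, inf]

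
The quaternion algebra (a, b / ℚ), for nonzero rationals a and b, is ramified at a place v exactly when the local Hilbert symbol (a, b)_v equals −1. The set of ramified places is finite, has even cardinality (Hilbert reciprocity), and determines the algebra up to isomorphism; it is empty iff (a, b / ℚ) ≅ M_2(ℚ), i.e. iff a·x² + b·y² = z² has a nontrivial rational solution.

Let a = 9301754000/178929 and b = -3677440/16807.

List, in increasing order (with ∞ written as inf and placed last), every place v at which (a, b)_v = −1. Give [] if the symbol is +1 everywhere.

(a, b) ≡ (665, -595) mod (ℚ^×)²; places V = {2, 3, 5, 7, 11, 13, 17, 19, 47, ∞}.
(a,b)_11: α=2, u≡9; β=0, v≡8 (mod 11); (9|11)=+1, (8|11)=-1; sign (−1)^0·+1^0·-1^2 = +1.
(a,b)_47: α=-2, u≡16; β=0, v≡1 (mod 47); (16|47)=+1, (1|47)=+1; sign (−1)^0·+1^0·+1^-2 = +1.
(a,b)_17: α=2, u≡9; β=1, v≡2 (mod 17); (9|17)=+1, (2|17)=+1; sign (−1)^0·+1^1·+1^2 = +1.
(a,b)_5: α=3, u≡3; β=1, v≡1 (mod 5); (3|5)=-1, (1|5)=+1; sign (−1)^0·-1^1·+1^3 = -1.
(a,b)_7: α=1, u≡1; β=-5, v≡3 (mod 7); (1|7)=+1, (3|7)=-1; sign (−1)^1·+1^-5·-1^1 = +1.
(a,b)_2: α=4, β=8; u≡1, v≡5 (mod 8); ε(u)ε(v)=0·0, αω(v)=4·1, βω(u)=8·0; sum ≡ 0  ⇒  +1.
(a,b)_13: α=0, u≡11; β=2, v≡12 (mod 13); (11|13)=-1, (12|13)=+1; sign (−1)^0·-1^2·+1^0 = +1.
(a,b)_∞: sgn(665)=+, sgn(-595)=−, so +1.
(a,b)_19: α=1, u≡5; β=0, v≡13 (mod 19); (5|19)=+1, (13|19)=-1; sign (−1)^0·+1^0·-1^1 = -1.
(a,b)_3: α=-4, u≡2; β=0, v≡2 (mod 3); (2|3)=-1, (2|3)=-1; sign (−1)^0·-1^0·-1^-4 = +1.
(665, -595 / ℚ) ramifies at {5, 19}: a division algebra.

[5, 19]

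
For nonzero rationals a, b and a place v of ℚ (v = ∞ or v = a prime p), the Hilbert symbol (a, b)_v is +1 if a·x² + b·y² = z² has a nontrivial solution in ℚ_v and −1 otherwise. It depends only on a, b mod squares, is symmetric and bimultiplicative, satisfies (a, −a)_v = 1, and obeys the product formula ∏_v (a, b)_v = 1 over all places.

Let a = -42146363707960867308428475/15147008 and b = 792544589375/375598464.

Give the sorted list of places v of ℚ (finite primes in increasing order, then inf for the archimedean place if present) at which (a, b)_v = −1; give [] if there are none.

(a, b) ≡ (-579462, 8778) mod (ℚ^×)²; places V = {2, 3, 5, 7, 11, 13, 17, 19, 23, 43, ∞}.
(a,b)_3: α=1, u≡1; β=-1, v≡1 (mod 3); (1|3)=+1, (1|3)=+1; sign (−1)^1·+1^-1·+1^1 = -1.
(a,b)_23: α=3, u≡21; β=-2, v≡10 (mod 23); (21|23)=-1, (10|23)=-1; sign (−1)^0·-1^-2·-1^3 = -1.
(a,b)_13: α=1, u≡3; β=0, v≡12 (mod 13); (3|13)=+1, (12|13)=+1; sign (−1)^0·+1^0·+1^1 = +1.
(a,b)_5: α=2, u≡2; β=4, v≡2 (mod 5); (2|5)=-1, (2|5)=-1; sign (−1)^0·-1^4·-1^2 = +1.
(a,b)_17: α=1, u≡13; β=0, v≡11 (mod 17); (13|17)=+1, (11|17)=-1; sign (−1)^0·+1^0·-1^1 = -1.
(a,b)_43: α=-2, u≡24; β=-2, v≡36 (mod 43); (24|43)=+1, (36|43)=+1; sign (−1)^0·+1^-2·+1^-2 = +1.
(a,b)_2: α=-13, β=-7; u≡5, v≡5 (mod 8); ε(u)ε(v)=0·0, αω(v)=-13·1, βω(u)=-7·1; sum ≡ 0  ⇒  +1.
(a,b)_7: α=8, u≡6; β=5, v≡2 (mod 7); (6|7)=-1, (2|7)=+1; sign (−1)^0·-1^5·+1^8 = -1.
(a,b)_11: α=4, u≡6; β=1, v≡10 (mod 11); (6|11)=-1, (10|11)=-1; sign (−1)^0·-1^1·-1^4 = -1.
(a,b)_∞: sgn(-579462)=−, sgn(8778)=+, so +1.
(a,b)_19: α=5, u≡1; β=3, v≡6 (mod 19); (1|19)=+1, (6|19)=+1; sign (−1)^1·+1^3·+1^5 = -1.
Ram(-579462, 8778) = {3, 7, 11, 17, 19, 23}; no ℚ_3-point on the conic.

[3, 7, 11, 17, 19, 23]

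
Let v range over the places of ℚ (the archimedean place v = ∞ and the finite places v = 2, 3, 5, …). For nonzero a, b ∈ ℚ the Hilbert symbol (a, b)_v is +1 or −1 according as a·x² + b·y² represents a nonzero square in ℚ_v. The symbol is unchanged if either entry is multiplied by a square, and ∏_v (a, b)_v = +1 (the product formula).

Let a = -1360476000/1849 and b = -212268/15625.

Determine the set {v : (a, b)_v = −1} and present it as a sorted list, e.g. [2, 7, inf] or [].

(a, b) ≡ (-41990, -3) mod (ℚ^×)²; places V = {2, 3, 5, 7, 13, 17, 19, 43, ∞}.
(a,b)_2: α=5, β=2; u≡5, v≡5 (mod 8); ε(u)ε(v)=0·0, αω(v)=5·1, βω(u)=2·1; sum ≡ 1  ⇒  -1.
(a,b)_∞: sgn(-41990)=−, sgn(-3)=−, so -1.
(a,b)_3: α=4, u≡1; β=1, v≡2 (mod 3); (1|3)=+1, (2|3)=-1; sign (−1)^0·+1^1·-1^4 = +1.
(a,b)_13: α=1, u≡5; β=0, v≡4 (mod 13); (5|13)=-1, (4|13)=+1; sign (−1)^0·-1^0·+1^1 = +1.
(a,b)_5: α=3, u≡3; β=-6, v≡2 (mod 5); (3|5)=-1, (2|5)=-1; sign (−1)^0·-1^-6·-1^3 = -1.
(a,b)_43: α=-2, u≡11; β=0, v≡31 (mod 43); (11|43)=+1, (31|43)=+1; sign (−1)^0·+1^0·+1^-2 = +1.
(a,b)_19: α=1, u≡14; β=2, v≡11 (mod 19); (14|19)=-1, (11|19)=+1; sign (−1)^0·-1^2·+1^1 = +1.
(a,b)_7: α=0, u≡5; β=2, v≡1 (mod 7); (5|7)=-1, (1|7)=+1; sign (−1)^0·-1^2·+1^0 = +1.
(a,b)_17: α=1, u≡6; β=0, v≡14 (mod 17); (6|17)=-1, (14|17)=-1; sign (−1)^0·-1^0·-1^1 = -1.
Ram(-41990, -3) = {2, 5, 17, ∞}; no ℚ_2-point on the conic.

[2, 5, 17, inf]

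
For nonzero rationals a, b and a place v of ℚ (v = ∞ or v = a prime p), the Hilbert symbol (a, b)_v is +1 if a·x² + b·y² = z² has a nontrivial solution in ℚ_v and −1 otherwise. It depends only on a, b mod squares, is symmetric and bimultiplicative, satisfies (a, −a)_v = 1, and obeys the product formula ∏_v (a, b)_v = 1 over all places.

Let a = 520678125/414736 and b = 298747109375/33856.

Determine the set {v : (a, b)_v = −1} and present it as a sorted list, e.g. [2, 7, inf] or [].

Mod squares: a ≡ 85, b ≡ 935. Check v ∈ {∞, 2, 3, 5, 7, 11, 13, 17, 23}.
v=5: a=5^5·(≡2), b=5^7·(≡3) mod 5; (2|5)=-1, (3|5)=-1; (−1)^{5·7·2}·(-1)^7·(-1)^5 = +1.
v=23: a=23^-2·(≡4), b=23^-2·(≡21) mod 23; (4|23)=+1, (21|23)=-1; (−1)^{-2·-2·11}·(+1)^-2·(-1)^-2 = +1.
v=17: a=17^1·(≡6), b=17^1·(≡2) mod 17; (6|17)=-1, (2|17)=+1; (−1)^{1·1·8}·(-1)^1·(+1)^1 = -1.
v=2: v_2(a)=-4, v_2(b)=-6; units ≡ 5, 7 (mod 8); ε·ε+αω+βω = 0·1+-4·0+-6·1 ≡ 0  ⇒  (a,b)_2 = +1.
v=11: a=11^2·(≡8), b=11^3·(≡8) mod 11; (8|11)=-1, (8|11)=-1; (−1)^{2·3·5}·(-1)^3·(-1)^2 = -1.
v=3: a=3^4·(≡1), b=3^0·(≡2) mod 3; (1|3)=+1, (2|3)=-1; (−1)^{4·0·1}·(+1)^0·(-1)^4 = +1.
v=∞: 85 > 0 and 935 > 0  ⇒  (a,b)_∞ = +1.
v=13: a=13^0·(≡11), b=13^2·(≡1) mod 13; (11|13)=-1, (1|13)=+1; (−1)^{0·2·6}·(-1)^2·(+1)^0 = +1.
v=7: a=7^-2·(≡2), b=7^0·(≡2) mod 7; (2|7)=+1, (2|7)=+1; (−1)^{-2·0·3}·(+1)^0·(+1)^-2 = +1.
Ram(85, 935) = {11, 17}; no ℚ_11-point on the conic.

[11, 17]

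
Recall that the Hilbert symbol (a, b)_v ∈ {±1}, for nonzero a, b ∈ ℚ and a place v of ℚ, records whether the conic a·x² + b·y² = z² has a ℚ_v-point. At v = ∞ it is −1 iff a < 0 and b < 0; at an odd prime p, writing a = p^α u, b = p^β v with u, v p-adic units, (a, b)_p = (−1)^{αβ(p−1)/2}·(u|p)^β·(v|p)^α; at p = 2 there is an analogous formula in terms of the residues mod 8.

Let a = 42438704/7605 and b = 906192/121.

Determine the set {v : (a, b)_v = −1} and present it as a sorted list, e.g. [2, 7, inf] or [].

(a, b) ≡ (270655, 6293) mod (ℚ^×)²; places V = {2, 3, 5, 7, 11, 13, 19, 29, 31, 37, ∞}.
(a,b)_11: α=1, u≡3; β=-2, v≡1 (mod 11); (3|11)=+1, (1|11)=+1; sign (−1)^0·+1^-2·+1^1 = +1.
(a,b)_31: α=0, u≡20; β=1, v≡21 (mod 31); (20|31)=+1, (21|31)=-1; sign (−1)^0·+1^1·-1^0 = +1.
(a,b)_19: α=1, u≡18; β=0, v≡9 (mod 19); (18|19)=-1, (9|19)=+1; sign (−1)^0·-1^0·+1^1 = +1.
(a,b)_5: α=-1, u≡4; β=0, v≡2 (mod 5); (4|5)=+1, (2|5)=-1; sign (−1)^0·+1^0·-1^-1 = -1.
(a,b)_37: α=1, u≡7; β=0, v≡21 (mod 37); (7|37)=+1, (21|37)=+1; sign (−1)^0·+1^0·+1^1 = +1.
(a,b)_∞: sgn(270655)=+, sgn(6293)=+, so +1.
(a,b)_2: α=4, β=4; u≡7, v≡5 (mod 8); ε(u)ε(v)=1·0, αω(v)=4·1, βω(u)=4·0; sum ≡ 0  ⇒  +1.
(a,b)_7: α=3, u≡1; β=1, v≡6 (mod 7); (1|7)=+1, (6|7)=-1; sign (−1)^1·+1^1·-1^3 = +1.
(a,b)_13: α=-2, u≡8; β=0, v≡10 (mod 13); (8|13)=-1, (10|13)=+1; sign (−1)^0·-1^0·+1^-2 = +1.
(a,b)_29: α=0, u≡19; β=1, v≡3 (mod 29); (19|29)=-1, (3|29)=-1; sign (−1)^0·-1^1·-1^0 = -1.
(a,b)_3: α=-2, u≡1; β=2, v≡2 (mod 3); (1|3)=+1, (2|3)=-1; sign (−1)^0·+1^2·-1^-2 = +1.
(270655, 6293 / ℚ) ramifies at {5, 29}: a division algebra.

[5, 29]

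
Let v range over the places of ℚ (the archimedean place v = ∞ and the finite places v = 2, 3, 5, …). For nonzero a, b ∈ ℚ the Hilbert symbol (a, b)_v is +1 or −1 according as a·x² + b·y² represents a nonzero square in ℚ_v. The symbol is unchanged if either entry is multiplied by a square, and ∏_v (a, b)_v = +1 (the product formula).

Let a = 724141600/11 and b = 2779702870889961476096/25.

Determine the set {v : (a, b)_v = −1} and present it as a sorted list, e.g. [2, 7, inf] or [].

[2, 11]

Mod squares: a ≡ 8294, b ≡ 29. Check v ∈ {∞, 2, 5, 7, 11, 13, 29}.
v=7: a=7^4·(≡3), b=7^8·(≡2) mod 7; (3|7)=-1, (2|7)=+1; (−1)^{4·8·3}·(-1)^8·(+1)^4 = +1.
v=5: a=5^2·(≡4), b=5^-2·(≡1) mod 5; (4|5)=+1, (1|5)=+1; (−1)^{2·-2·2}·(+1)^-2·(+1)^2 = +1.
v=11: a=11^-1·(≡6), b=11^0·(≡7) mod 11; (6|11)=-1, (7|11)=-1; (−1)^{-1·0·5}·(-1)^0·(-1)^-1 = -1.
v=13: a=13^1·(≡3), b=13^6·(≡10) mod 13; (3|13)=+1, (10|13)=+1; (−1)^{1·6·6}·(+1)^6·(+1)^1 = +1.
v=29: a=29^1·(≡6), b=29^3·(≡16) mod 29; (6|29)=+1, (16|29)=+1; (−1)^{1·3·14}·(+1)^3·(+1)^1 = +1.
v=∞: 8294 > 0 and 29 > 0  ⇒  (a,b)_∞ = +1.
v=2: v_2(a)=5, v_2(b)=12; units ≡ 3, 5 (mod 8); ε·ε+αω+βω = 1·0+5·1+12·1 ≡ 1  ⇒  (a,b)_2 = -1.
|Ram(8294, 29)| = 2, even; anisotropic at {2, 11}.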